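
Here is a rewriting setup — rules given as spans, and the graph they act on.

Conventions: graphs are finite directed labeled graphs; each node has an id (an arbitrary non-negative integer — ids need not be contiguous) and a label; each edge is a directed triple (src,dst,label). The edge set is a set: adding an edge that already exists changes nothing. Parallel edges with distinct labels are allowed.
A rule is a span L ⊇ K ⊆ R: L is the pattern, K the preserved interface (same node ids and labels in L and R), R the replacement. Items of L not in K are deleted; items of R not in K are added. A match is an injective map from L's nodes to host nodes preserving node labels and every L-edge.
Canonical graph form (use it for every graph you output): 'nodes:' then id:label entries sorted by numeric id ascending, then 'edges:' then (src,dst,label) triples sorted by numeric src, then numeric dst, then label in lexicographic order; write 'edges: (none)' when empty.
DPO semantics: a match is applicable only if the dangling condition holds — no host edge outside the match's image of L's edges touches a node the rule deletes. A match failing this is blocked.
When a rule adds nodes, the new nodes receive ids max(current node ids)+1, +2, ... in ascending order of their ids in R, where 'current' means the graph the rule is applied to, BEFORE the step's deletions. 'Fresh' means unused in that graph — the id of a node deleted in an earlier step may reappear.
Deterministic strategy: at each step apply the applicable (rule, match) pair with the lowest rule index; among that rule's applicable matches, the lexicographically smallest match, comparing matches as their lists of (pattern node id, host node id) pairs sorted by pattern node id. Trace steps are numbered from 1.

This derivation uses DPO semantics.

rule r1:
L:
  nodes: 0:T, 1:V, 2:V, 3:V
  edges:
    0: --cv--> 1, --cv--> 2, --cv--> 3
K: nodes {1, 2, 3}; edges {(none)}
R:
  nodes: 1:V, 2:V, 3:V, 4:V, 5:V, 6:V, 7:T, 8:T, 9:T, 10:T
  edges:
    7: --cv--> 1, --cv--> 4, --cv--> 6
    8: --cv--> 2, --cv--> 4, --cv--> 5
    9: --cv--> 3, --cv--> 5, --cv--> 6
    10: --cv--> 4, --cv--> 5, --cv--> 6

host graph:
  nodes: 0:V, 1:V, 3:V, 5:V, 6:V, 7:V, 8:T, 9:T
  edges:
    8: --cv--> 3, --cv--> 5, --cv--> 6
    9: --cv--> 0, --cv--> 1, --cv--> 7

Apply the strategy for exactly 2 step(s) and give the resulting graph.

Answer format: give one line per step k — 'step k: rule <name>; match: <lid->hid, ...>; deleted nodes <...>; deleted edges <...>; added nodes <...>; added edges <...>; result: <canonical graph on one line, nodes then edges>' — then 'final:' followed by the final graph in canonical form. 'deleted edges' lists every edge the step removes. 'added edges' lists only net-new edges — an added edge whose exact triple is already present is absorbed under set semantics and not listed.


step 1: rule r1; match: 0->8, 1->3, 2->5, 3->6; deleted nodes 8; deleted edges (8,3,cv); (8,5,cv); (8,6,cv); added nodes 10, 11, 12, 13, 14, 15, 16; added edges (13,3,cv); (13,10,cv); (13,12,cv); (14,5,cv); (14,10,cv); (14,11,cv); (15,6,cv); (15,11,cv); (15,12,cv); (16,10,cv); (16,11,cv); (16,12,cv); result: nodes: 0:V, 1:V, 3:V, 5:V, 6:V, 7:V, 9:T, 10:V, 11:V, 12:V, 13:T, 14:T, 15:T, 16:T edges: (9,0,cv); (9,1,cv); (9,7,cv); (13,3,cv); (13,10,cv); (13,12,cv); (14,5,cv); (14,10,cv); (14,11,cv); (15,6,cv); (15,11,cv); (15,12,cv); (16,10,cv); (16,11,cv); (16,12,cv)
step 2: rule r1; match: 0->9, 1->0, 2->1, 3->7; deleted nodes 9; deleted edges (9,0,cv); (9,1,cv); (9,7,cv); added nodes 17, 18, 19, 20, 21, 22, 23; added edges (20,0,cv); (20,17,cv); (20,19,cv); (21,1,cv); (21,17,cv); (21,18,cv); (22,7,cv); (22,18,cv); (22,19,cv); (23,17,cv); (23,18,cv); (23,19,cv); result: nodes: 0:V, 1:V, 3:V, 5:V, 6:V, 7:V, 10:V, 11:V, 12:V, 13:T, 14:T, 15:T, 16:T, 17:V, 18:V, 19:V, 20:T, 21:T, 22:T, 23:T edges: (13,3,cv); (13,10,cv); (13,12,cv); (14,5,cv); (14,10,cv); (14,11,cv); (15,6,cv); (15,11,cv); (15,12,cv); (16,10,cv); (16,11,cv); (16,12,cv); (20,0,cv); (20,17,cv); (20,19,cv); (21,1,cv); (21,17,cv); (21,18,cv); (22,7,cv); (22,18,cv); (22,19,cv); (23,17,cv); (23,18,cv); (23,19,cv)
final:
nodes: 0:V, 1:V, 3:V, 5:V, 6:V, 7:V, 10:V, 11:V, 12:V, 13:T, 14:T, 15:T, 16:T, 17:V, 18:V, 19:V, 20:T, 21:T, 22:T, 23:T
edges: (13,3,cv); (13,10,cv); (13,12,cv); (14,5,cv); (14,10,cv); (14,11,cv); (15,6,cv); (15,11,cv); (15,12,cv); (16,10,cv); (16,11,cv); (16,12,cv); (20,0,cv); (20,17,cv); (20,19,cv); (21,1,cv); (21,17,cv); (21,18,cv); (22,7,cv); (22,18,cv); (22,19,cv); (23,17,cv); (23,18,cv); (23,19,cv)


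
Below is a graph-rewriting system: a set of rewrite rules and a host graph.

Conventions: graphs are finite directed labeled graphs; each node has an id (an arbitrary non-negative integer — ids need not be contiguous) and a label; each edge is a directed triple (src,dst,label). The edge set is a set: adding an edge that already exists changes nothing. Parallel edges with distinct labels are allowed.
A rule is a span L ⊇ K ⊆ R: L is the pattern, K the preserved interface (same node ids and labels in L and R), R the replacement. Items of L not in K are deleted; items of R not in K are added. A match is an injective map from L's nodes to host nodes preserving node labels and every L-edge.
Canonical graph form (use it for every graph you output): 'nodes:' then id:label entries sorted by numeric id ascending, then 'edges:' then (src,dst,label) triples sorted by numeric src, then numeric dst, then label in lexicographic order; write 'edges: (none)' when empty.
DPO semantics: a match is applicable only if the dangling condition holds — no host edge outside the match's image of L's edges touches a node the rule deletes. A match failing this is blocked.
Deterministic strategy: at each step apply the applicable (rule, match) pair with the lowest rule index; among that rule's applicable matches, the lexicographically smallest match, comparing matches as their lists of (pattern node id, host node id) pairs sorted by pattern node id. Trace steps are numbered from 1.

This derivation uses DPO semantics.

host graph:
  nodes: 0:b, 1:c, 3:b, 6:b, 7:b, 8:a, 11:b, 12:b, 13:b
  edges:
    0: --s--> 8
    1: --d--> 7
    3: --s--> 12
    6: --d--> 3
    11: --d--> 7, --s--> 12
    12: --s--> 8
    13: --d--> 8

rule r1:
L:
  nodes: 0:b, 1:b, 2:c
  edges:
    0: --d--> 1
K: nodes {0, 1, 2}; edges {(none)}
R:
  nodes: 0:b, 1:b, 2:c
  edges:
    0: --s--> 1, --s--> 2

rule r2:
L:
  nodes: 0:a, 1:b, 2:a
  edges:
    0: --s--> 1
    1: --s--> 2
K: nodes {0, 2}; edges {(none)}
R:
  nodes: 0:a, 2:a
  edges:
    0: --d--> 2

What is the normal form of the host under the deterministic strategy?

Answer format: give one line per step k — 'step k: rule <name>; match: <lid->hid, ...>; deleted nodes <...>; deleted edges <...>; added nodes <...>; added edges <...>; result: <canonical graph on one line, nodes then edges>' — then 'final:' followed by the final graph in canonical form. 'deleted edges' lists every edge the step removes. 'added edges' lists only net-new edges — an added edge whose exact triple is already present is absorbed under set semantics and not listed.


step 1: rule r1; match: 0->6, 1->3, 2->1; deleted nodes (none); deleted edges (6,3,d); added nodes (none); added edges (6,1,s); (6,3,s); result: nodes: 0:b, 1:c, 3:b, 6:b, 7:b, 8:a, 11:b, 12:b, 13:b edges: (0,8,s); (1,7,d); (3,12,s); (6,1,s); (6,3,s); (11,7,d); (11,12,s); (12,8,s); (13,8,d)
step 2: rule r1; match: 0->11, 1->7, 2->1; deleted nodes (none); deleted edges (11,7,d); added nodes (none); added edges (11,1,s); (11,7,s); result: nodes: 0:b, 1:c, 3:b, 6:b, 7:b, 8:a, 11:b, 12:b, 13:b edges: (0,8,s); (1,7,d); (3,12,s); (6,1,s); (6,3,s); (11,1,s); (11,7,s); (11,12,s); (12,8,s); (13,8,d)
final:
nodes: 0:b, 1:c, 3:b, 6:b, 7:b, 8:a, 11:b, 12:b, 13:b
edges: (0,8,s); (1,7,d); (3,12,s); (6,1,s); (6,3,s); (11,1,s); (11,7,s); (11,12,s); (12,8,s); (13,8,d)


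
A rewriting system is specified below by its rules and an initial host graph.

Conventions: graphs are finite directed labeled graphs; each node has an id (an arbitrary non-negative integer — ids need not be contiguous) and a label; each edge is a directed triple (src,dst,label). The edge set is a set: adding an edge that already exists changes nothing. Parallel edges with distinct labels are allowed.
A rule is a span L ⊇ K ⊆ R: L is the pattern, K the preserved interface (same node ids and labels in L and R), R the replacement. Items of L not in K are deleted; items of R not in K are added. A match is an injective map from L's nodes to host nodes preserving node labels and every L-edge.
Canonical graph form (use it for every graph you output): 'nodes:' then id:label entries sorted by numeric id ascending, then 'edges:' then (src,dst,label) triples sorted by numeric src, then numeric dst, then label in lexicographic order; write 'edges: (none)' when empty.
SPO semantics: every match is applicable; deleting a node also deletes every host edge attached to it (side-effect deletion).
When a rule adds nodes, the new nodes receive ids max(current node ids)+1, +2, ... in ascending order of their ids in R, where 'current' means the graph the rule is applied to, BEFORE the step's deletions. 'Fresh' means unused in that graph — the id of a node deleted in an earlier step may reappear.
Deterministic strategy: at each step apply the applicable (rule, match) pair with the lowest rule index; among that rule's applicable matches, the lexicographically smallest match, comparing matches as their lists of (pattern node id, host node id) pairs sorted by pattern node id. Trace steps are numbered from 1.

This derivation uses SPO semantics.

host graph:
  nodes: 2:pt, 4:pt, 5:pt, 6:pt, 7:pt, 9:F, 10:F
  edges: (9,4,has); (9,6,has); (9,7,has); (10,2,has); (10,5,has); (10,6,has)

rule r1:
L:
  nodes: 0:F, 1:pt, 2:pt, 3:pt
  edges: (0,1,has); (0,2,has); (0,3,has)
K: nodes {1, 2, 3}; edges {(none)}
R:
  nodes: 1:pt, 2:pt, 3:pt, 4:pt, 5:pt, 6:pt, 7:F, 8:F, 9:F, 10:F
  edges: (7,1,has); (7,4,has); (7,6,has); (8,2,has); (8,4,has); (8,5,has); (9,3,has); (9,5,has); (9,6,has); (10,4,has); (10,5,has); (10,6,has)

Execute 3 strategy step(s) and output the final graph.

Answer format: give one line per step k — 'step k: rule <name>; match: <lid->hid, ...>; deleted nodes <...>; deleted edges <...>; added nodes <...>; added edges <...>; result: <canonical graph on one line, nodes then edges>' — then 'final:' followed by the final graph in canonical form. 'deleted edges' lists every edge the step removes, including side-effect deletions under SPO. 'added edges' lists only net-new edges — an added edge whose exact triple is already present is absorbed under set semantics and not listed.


step 1: rule r1; match: 0->9, 1->4, 2->6, 3->7; deleted nodes 9; deleted edges (9,4,has); (9,6,has); (9,7,has); added nodes 11, 12, 13, 14, 15, 16, 17; added edges (14,4,has); (14,11,has); (14,13,has); (15,6,has); (15,11,has); (15,12,has); (16,7,has); (16,12,has); (16,13,has); (17,11,has); (17,12,has); (17,13,has); result: nodes: 2:pt, 4:pt, 5:pt, 6:pt, 7:pt, 10:F, 11:pt, 12:pt, 13:pt, 14:F, 15:F, 16:F, 17:F edges: (10,2,has); (10,5,has); (10,6,has); (14,4,has); (14,11,has); (14,13,has); (15,6,has); (15,11,has); (15,12,has); (16,7,has); (16,12,has); (16,13,has); (17,11,has); (17,12,has); (17,13,has)
step 2: rule r1; match: 0->10, 1->2, 2->5, 3->6; deleted nodes 10; deleted edges (10,2,has); (10,5,has); (10,6,has); added nodes 18, 19, 20, 21, 22, 23, 24; added edges (21,2,has); (21,18,has); (21,20,has); (22,5,has); (22,18,has); (22,19,has); (23,6,has); (23,19,has); (23,20,has); (24,18,has); (24,19,has); (24,20,has); result: nodes: 2:pt, 4:pt, 5:pt, 6:pt, 7:pt, 11:pt, 12:pt, 13:pt, 14:F, 15:F, 16:F, 17:F, 18:pt, 19:pt, 20:pt, 21:F, 22:F, 23:F, 24:F edges: (14,4,has); (14,11,has); (14,13,has); (15,6,has); (15,11,has); (15,12,has); (16,7,has); (16,12,has); (16,13,has); (17,11,has); (17,12,has); (17,13,has); (21,2,has); (21,18,has); (21,20,has); (22,5,has); (22,18,has); (22,19,has); (23,6,has); (23,19,has); (23,20,has); (24,18,has); (24,19,has); (24,20,has)
step 3: rule r1; match: 0->14, 1->4, 2->11, 3->13; deleted nodes 14; deleted edges (14,4,has); (14,11,has); (14,13,has); added nodes 25, 26, 27, 28, 29, 30, 31; added edges (28,4,has); (28,25,has); (28,27,has); (29,11,has); (29,25,has); (29,26,has); (30,13,has); (30,26,has); (30,27,has); (31,25,has); (31,26,has); (31,27,has); result: nodes: 2:pt, 4:pt, 5:pt, 6:pt, 7:pt, 11:pt, 12:pt, 13:pt, 15:F, 16:F, 17:F, 18:pt, 19:pt, 20:pt, 21:F, 22:F, 23:F, 24:F, 25:pt, 26:pt, 27:pt, 28:F, 29:F, 30:F, 31:F edges: (15,6,has); (15,11,has); (15,12,has); (16,7,has); (16,12,has); (16,13,has); (17,11,has); (17,12,has); (17,13,has); (21,2,has); (21,18,has); (21,20,has); (22,5,has); (22,18,has); (22,19,has); (23,6,has); (23,19,has); (23,20,has); (24,18,has); (24,19,has); (24,20,has); (28,4,has); (28,25,has); (28,27,has); (29,11,has); (29,25,has); (29,26,has); (30,13,has); (30,26,has); (30,27,has); (31,25,has); (31,26,has); (31,27,has)
final:
nodes: 2:pt, 4:pt, 5:pt, 6:pt, 7:pt, 11:pt, 12:pt, 13:pt, 15:F, 16:F, 17:F, 18:pt, 19:pt, 20:pt, 21:F, 22:F, 23:F, 24:F, 25:pt, 26:pt, 27:pt, 28:F, 29:F, 30:F, 31:F
edges: (15,6,has); (15,11,has); (15,12,has); (16,7,has); (16,12,has); (16,13,has); (17,11,has); (17,12,has); (17,13,has); (21,2,has); (21,18,has); (21,20,has); (22,5,has); (22,18,has); (22,19,has); (23,6,has); (23,19,has); (23,20,has); (24,18,has); (24,19,has); (24,20,has); (28,4,has); (28,25,has); (28,27,has); (29,11,has); (29,25,has); (29,26,has); (30,13,has); (30,26,has); (30,27,has); (31,25,has); (31,26,has); (31,27,has)


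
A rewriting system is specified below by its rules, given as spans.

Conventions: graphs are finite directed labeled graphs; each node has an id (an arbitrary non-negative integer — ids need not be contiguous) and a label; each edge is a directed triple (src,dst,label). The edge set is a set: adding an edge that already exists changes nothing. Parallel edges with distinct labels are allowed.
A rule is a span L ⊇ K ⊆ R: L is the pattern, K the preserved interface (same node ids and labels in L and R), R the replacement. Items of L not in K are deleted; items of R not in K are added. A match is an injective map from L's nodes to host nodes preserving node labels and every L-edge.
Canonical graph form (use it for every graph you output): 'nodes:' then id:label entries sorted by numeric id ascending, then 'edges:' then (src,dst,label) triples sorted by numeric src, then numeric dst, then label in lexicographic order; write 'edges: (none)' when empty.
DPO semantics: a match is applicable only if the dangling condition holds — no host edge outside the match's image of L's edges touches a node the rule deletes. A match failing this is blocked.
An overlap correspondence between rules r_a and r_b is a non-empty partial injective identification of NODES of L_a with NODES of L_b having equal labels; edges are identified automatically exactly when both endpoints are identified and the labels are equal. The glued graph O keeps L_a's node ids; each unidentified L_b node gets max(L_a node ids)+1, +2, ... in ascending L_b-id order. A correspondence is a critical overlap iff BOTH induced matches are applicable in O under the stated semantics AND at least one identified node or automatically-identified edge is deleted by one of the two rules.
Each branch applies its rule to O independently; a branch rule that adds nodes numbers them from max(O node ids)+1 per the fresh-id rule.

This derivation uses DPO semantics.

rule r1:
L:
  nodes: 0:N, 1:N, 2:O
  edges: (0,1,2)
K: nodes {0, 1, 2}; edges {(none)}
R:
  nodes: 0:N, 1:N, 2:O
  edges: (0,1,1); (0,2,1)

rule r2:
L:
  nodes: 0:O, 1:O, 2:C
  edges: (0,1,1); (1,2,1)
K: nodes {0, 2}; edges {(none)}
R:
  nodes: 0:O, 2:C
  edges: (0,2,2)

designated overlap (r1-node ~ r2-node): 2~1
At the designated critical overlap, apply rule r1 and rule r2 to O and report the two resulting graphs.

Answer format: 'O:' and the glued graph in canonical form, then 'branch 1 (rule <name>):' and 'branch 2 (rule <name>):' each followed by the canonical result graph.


O:
nodes: 0:N, 1:N, 2:O, 3:O, 4:C
edges: (0,1,2); (2,4,1); (3,2,1)
branch 1 (rule r1):
nodes: 0:N, 1:N, 2:O, 3:O, 4:C
edges: (0,1,1); (0,2,1); (2,4,1); (3,2,1)
branch 2 (rule r2):
nodes: 0:N, 1:N, 3:O, 4:C
edges: (0,1,2); (3,4,2)


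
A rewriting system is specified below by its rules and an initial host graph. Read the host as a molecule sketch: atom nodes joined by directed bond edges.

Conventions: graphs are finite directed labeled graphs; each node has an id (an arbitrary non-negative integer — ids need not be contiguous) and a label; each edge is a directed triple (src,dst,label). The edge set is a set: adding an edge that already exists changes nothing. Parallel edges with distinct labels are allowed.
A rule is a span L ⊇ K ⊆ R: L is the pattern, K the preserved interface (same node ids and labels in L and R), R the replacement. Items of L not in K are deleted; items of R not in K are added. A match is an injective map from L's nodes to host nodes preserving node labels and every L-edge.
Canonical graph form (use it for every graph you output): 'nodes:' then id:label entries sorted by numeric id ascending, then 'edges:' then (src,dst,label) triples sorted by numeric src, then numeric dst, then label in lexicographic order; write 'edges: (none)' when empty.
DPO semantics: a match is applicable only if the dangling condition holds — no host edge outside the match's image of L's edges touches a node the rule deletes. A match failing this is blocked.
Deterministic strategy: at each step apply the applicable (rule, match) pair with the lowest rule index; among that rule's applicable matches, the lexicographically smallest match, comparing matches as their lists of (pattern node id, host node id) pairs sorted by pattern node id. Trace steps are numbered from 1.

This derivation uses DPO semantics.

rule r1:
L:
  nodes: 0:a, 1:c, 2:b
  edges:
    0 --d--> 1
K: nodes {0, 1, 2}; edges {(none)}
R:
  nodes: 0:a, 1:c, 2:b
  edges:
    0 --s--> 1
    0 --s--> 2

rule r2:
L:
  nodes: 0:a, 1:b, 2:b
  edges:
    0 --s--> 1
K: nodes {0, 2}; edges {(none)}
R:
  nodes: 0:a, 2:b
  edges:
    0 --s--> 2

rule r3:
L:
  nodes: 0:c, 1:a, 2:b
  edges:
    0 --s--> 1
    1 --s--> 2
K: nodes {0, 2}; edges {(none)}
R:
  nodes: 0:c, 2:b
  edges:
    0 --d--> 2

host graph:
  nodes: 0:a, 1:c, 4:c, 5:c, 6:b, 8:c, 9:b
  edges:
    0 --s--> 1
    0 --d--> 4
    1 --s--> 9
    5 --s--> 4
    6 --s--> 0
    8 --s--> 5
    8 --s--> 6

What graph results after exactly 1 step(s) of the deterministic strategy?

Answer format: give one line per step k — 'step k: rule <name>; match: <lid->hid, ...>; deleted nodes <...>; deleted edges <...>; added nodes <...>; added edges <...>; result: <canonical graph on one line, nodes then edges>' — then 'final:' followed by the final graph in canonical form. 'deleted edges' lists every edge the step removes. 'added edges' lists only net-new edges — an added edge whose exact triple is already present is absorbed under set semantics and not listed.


step 1: rule r1; match: 0->0, 1->4, 2->6; deleted nodes (none); deleted edges (0,4,d); added nodes (none); added edges (0,4,s); (0,6,s); result: nodes: 0:a, 1:c, 4:c, 5:c, 6:b, 8:c, 9:b edges: (0,1,s); (0,4,s); (0,6,s); (1,9,s); (5,4,s); (6,0,s); (8,5,s); (8,6,s)
final:
nodes: 0:a, 1:c, 4:c, 5:c, 6:b, 8:c, 9:b
edges: (0,1,s); (0,4,s); (0,6,s); (1,9,s); (5,4,s); (6,0,s); (8,5,s); (8,6,s)


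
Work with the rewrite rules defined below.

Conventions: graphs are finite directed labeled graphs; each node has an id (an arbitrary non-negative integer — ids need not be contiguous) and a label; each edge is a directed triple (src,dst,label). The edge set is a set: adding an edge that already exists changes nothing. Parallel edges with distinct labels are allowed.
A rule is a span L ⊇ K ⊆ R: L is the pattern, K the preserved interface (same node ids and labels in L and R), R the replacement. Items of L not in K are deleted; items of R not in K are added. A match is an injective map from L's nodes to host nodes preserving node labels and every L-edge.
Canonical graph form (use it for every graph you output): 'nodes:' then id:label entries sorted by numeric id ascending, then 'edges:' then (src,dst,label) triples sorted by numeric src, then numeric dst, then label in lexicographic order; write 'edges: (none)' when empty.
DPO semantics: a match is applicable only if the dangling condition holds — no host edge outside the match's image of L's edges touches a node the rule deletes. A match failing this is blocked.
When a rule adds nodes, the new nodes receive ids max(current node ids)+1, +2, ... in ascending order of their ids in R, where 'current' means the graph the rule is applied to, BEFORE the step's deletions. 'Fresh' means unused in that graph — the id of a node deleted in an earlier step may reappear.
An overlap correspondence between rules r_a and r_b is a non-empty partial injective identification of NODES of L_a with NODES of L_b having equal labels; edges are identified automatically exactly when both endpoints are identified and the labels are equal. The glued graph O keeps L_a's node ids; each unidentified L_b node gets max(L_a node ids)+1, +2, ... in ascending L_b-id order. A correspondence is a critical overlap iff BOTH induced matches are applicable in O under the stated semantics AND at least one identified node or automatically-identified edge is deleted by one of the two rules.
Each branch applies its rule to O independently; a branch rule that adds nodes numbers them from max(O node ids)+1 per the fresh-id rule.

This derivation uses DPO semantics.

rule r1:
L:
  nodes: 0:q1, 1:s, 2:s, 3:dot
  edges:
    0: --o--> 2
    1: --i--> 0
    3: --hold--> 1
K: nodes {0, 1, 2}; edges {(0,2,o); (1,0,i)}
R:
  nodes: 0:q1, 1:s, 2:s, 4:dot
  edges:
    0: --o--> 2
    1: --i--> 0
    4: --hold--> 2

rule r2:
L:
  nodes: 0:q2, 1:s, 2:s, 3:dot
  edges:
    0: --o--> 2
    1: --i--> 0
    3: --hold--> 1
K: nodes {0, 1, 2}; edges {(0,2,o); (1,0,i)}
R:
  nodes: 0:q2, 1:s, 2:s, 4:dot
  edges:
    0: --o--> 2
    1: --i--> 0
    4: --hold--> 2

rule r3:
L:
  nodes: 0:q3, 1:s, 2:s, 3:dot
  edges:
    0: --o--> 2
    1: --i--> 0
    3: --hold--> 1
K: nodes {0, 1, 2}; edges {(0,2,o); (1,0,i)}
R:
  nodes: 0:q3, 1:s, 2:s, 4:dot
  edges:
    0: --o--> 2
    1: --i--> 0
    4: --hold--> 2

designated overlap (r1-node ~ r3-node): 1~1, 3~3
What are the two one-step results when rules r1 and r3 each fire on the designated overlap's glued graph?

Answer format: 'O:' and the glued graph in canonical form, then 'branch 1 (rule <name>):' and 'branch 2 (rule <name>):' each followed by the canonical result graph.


O:
nodes: 0:q1, 1:s, 2:s, 3:dot, 4:q3, 5:s
edges: (0,2,o); (1,0,i); (1,4,i); (3,1,hold); (4,5,o)
branch 1 (rule r1):
nodes: 0:q1, 1:s, 2:s, 4:q3, 5:s, 6:dot
edges: (0,2,o); (1,0,i); (1,4,i); (4,5,o); (6,2,hold)
branch 2 (rule r3):
nodes: 0:q1, 1:s, 2:s, 4:q3, 5:s, 6:dot
edges: (0,2,o); (1,0,i); (1,4,i); (4,5,o); (6,5,hold)


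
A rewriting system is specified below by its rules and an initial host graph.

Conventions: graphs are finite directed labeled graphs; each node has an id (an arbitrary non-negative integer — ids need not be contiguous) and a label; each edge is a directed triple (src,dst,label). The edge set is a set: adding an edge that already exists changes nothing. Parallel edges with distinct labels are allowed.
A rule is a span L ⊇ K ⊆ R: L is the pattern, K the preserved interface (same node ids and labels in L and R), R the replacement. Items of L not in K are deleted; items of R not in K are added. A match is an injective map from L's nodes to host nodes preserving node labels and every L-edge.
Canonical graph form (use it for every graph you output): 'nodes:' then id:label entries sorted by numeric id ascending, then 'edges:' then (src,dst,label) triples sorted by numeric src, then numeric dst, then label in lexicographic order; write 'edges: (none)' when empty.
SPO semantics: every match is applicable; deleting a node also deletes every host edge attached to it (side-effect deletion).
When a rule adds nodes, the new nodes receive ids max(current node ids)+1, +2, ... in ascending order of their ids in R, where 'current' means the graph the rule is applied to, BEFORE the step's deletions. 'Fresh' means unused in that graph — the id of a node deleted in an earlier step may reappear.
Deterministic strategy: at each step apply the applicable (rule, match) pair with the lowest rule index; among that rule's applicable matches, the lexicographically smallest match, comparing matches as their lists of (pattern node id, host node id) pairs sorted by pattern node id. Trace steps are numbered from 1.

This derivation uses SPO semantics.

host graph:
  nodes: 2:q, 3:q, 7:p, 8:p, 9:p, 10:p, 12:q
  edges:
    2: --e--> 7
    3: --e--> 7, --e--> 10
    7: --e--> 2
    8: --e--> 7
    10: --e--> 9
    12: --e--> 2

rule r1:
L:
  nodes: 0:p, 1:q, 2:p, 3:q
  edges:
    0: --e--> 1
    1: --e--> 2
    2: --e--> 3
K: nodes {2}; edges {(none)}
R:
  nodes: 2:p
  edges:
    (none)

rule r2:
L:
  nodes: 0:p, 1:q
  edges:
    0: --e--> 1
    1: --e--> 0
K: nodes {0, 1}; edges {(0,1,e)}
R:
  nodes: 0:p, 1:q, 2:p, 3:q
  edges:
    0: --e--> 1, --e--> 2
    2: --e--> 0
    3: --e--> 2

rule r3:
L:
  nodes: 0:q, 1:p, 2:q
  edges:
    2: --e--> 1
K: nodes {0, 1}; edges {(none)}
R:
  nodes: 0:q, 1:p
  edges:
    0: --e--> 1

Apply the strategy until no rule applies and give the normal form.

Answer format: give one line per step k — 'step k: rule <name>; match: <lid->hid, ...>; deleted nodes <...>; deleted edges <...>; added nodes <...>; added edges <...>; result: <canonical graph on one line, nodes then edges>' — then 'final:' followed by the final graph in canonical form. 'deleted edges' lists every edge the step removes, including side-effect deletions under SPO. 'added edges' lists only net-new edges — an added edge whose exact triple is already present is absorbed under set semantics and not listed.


step 1: rule r2; match: 0->7, 1->2; deleted nodes (none); deleted edges (2,7,e); added nodes 13, 14; added edges (7,13,e); (13,7,e); (14,13,e); result: nodes: 2:q, 3:q, 7:p, 8:p, 9:p, 10:p, 12:q, 13:p, 14:q edges: (3,7,e); (3,10,e); (7,2,e); (7,13,e); (8,7,e); (10,9,e); (12,2,e); (13,7,e); (14,13,e)
step 2: rule r3; match: 0->2, 1->7, 2->3; deleted nodes 3; deleted edges (3,7,e); (3,10,e); added nodes (none); added edges (2,7,e); result: nodes: 2:q, 7:p, 8:p, 9:p, 10:p, 12:q, 13:p, 14:q edges: (2,7,e); (7,2,e); (7,13,e); (8,7,e); (10,9,e); (12,2,e); (13,7,e); (14,13,e)
step 3: rule r2; match: 0->7, 1->2; deleted nodes (none); deleted edges (2,7,e); added nodes 15, 16; added edges (7,15,e); (15,7,e); (16,15,e); result: nodes: 2:q, 7:p, 8:p, 9:p, 10:p, 12:q, 13:p, 14:q, 15:p, 16:q edges: (7,2,e); (7,13,e); (7,15,e); (8,7,e); (10,9,e); (12,2,e); (13,7,e); (14,13,e); (15,7,e); (16,15,e)
step 4: rule r3; match: 0->2, 1->13, 2->14; deleted nodes 14; deleted edges (14,13,e); added nodes (none); added edges (2,13,e); result: nodes: 2:q, 7:p, 8:p, 9:p, 10:p, 12:q, 13:p, 15:p, 16:q edges: (2,13,e); (7,2,e); (7,13,e); (7,15,e); (8,7,e); (10,9,e); (12,2,e); (13,7,e); (15,7,e); (16,15,e)
step 5: rule r3; match: 0->2, 1->15, 2->16; deleted nodes 16; deleted edges (16,15,e); added nodes (none); added edges (2,15,e); result: nodes: 2:q, 7:p, 8:p, 9:p, 10:p, 12:q, 13:p, 15:p edges: (2,13,e); (2,15,e); (7,2,e); (7,13,e); (7,15,e); (8,7,e); (10,9,e); (12,2,e); (13,7,e); (15,7,e)
step 6: rule r3; match: 0->12, 1->13, 2->2; deleted nodes 2; deleted edges (2,13,e); (2,15,e); (7,2,e); (12,2,e); added nodes (none); added edges (12,13,e); result: nodes: 7:p, 8:p, 9:p, 10:p, 12:q, 13:p, 15:p edges: (7,13,e); (7,15,e); (8,7,e); (10,9,e); (12,13,e); (13,7,e); (15,7,e)
final:
nodes: 7:p, 8:p, 9:p, 10:p, 12:q, 13:p, 15:p
edges: (7,13,e); (7,15,e); (8,7,e); (10,9,e); (12,13,e); (13,7,e); (15,7,e)


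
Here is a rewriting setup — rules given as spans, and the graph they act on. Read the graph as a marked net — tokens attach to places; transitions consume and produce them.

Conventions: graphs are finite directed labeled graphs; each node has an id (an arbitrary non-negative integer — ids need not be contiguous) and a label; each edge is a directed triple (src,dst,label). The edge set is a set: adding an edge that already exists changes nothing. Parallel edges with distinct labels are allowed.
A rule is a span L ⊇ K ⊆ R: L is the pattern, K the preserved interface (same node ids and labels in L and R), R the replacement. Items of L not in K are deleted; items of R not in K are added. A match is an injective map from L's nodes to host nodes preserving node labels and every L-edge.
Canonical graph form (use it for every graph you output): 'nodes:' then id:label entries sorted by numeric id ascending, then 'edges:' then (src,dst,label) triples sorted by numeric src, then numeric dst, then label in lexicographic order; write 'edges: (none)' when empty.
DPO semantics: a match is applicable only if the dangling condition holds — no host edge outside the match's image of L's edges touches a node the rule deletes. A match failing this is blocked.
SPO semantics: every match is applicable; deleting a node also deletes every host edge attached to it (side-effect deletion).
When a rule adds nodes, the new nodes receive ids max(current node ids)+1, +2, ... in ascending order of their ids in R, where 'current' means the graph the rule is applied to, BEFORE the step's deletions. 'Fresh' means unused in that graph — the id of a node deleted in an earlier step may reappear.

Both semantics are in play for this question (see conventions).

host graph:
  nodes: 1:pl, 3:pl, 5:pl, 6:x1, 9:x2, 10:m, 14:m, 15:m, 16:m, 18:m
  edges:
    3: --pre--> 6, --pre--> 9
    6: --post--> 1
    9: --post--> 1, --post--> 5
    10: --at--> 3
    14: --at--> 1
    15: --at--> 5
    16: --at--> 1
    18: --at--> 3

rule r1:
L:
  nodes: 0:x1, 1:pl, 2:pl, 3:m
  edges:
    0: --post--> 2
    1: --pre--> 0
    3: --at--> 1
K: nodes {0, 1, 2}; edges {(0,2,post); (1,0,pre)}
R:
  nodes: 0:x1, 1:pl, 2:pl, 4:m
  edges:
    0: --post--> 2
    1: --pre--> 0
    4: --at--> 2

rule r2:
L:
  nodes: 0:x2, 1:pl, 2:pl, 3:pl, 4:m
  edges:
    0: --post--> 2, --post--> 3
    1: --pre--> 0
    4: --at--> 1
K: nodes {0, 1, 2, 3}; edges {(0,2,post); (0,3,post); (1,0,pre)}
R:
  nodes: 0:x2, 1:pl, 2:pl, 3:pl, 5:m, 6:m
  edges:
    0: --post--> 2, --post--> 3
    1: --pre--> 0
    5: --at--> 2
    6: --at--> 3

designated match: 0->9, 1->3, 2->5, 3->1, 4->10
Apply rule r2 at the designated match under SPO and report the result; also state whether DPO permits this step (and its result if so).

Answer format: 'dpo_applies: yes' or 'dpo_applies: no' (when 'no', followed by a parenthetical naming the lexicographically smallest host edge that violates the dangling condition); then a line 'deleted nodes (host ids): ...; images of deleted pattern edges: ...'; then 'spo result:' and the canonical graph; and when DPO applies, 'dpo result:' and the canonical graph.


dpo_applies: yes
deleted nodes (host ids): 10; images of deleted pattern edges: (10,3,at)
spo result:
nodes: 1:pl, 3:pl, 5:pl, 6:x1, 9:x2, 14:m, 15:m, 16:m, 18:m, 19:m, 20:m
edges: (3,6,pre); (3,9,pre); (6,1,post); (9,1,post); (9,5,post); (14,1,at); (15,5,at); (16,1,at); (18,3,at); (19,5,at); (20,1,at)
dpo result:
nodes: 1:pl, 3:pl, 5:pl, 6:x1, 9:x2, 14:m, 15:m, 16:m, 18:m, 19:m, 20:m
edges: (3,6,pre); (3,9,pre); (6,1,post); (9,1,post); (9,5,post); (14,1,at); (15,5,at); (16,1,at); (18,3,at); (19,5,at); (20,1,at)


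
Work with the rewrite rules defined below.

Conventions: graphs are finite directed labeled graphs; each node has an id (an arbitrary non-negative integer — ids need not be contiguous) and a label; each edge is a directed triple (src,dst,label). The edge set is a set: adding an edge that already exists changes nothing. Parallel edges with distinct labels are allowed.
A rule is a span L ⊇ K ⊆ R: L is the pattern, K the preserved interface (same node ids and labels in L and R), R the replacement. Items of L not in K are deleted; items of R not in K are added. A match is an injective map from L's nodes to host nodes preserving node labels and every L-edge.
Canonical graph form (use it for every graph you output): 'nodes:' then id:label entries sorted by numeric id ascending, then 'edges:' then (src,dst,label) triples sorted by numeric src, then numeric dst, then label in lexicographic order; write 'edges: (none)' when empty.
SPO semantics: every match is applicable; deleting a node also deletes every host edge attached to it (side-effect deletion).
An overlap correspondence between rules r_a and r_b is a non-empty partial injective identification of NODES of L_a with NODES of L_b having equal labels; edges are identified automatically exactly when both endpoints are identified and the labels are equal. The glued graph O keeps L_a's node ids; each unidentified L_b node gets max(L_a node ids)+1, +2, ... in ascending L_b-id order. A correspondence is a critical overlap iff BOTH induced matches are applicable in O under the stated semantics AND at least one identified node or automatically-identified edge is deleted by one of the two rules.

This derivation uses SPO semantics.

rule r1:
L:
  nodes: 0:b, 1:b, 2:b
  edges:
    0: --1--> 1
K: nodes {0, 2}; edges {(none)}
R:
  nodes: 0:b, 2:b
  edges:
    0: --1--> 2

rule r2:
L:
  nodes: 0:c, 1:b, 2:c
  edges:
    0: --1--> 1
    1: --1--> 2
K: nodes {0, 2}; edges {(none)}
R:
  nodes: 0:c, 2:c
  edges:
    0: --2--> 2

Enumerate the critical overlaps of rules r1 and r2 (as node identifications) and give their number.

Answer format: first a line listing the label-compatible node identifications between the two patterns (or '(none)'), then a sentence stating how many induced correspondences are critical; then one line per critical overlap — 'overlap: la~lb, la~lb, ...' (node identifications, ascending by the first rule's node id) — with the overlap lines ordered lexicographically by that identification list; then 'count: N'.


label-compatible node identifications between L(r1) and L(r2): 0~1, 1~1, 2~1
3 of the induced correspondences are critical overlaps of r1 and r2.
overlap: 0~1
overlap: 1~1
overlap: 2~1
count: 3


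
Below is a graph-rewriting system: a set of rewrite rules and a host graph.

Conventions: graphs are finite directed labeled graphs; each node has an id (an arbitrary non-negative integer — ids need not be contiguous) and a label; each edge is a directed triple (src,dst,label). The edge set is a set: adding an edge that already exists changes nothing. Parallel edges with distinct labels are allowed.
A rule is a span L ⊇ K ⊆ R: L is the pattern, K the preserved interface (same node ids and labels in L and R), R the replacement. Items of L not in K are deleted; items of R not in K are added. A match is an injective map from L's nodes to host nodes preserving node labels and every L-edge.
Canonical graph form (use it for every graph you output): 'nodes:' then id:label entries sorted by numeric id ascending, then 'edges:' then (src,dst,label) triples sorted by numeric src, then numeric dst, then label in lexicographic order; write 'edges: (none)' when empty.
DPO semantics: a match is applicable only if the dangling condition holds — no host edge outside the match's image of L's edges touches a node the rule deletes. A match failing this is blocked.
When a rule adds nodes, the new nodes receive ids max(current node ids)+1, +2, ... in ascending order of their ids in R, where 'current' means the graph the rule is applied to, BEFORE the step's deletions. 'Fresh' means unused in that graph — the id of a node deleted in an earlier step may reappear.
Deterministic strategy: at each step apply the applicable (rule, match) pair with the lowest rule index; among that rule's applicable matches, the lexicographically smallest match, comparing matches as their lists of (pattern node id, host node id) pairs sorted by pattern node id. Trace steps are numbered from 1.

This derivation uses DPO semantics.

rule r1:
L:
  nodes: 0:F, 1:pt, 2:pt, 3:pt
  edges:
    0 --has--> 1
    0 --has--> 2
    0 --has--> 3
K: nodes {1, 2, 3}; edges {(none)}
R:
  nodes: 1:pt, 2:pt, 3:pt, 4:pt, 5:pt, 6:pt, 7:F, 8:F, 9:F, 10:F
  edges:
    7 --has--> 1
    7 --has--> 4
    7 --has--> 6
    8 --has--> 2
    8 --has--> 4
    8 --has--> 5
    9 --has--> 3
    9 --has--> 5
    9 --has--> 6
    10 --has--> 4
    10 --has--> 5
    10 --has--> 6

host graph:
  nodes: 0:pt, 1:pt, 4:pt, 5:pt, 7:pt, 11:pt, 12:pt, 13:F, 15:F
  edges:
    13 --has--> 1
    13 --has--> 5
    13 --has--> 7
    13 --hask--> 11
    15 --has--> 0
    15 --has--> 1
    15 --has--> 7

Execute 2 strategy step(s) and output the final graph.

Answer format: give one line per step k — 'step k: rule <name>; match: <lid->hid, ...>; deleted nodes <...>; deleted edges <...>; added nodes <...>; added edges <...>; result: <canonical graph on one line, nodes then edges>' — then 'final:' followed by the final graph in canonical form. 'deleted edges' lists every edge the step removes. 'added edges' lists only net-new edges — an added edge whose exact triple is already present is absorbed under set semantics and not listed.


step 1: rule r1; match: 0->15, 1->0, 2->1, 3->7; deleted nodes 15; deleted edges (15,0,has); (15,1,has); (15,7,has); added nodes 16, 17, 18, 19, 20, 21, 22; added edges (19,0,has); (19,16,has); (19,18,has); (20,1,has); (20,16,has); (20,17,has); (21,7,has); (21,17,has); (21,18,has); (22,16,has); (22,17,has); (22,18,has); result: nodes: 0:pt, 1:pt, 4:pt, 5:pt, 7:pt, 11:pt, 12:pt, 13:F, 16:pt, 17:pt, 18:pt, 19:F, 20:F, 21:F, 22:F edges: (13,1,has); (13,5,has); (13,7,has); (13,11,hask); (19,0,has); (19,16,has); (19,18,has); (20,1,has); (20,16,has); (20,17,has); (21,7,has); (21,17,has); (21,18,has); (22,16,has); (22,17,has); (22,18,has)
step 2: rule r1; match: 0->19, 1->0, 2->16, 3->18; deleted nodes 19; deleted edges (19,0,has); (19,16,has); (19,18,has); added nodes 23, 24, 25, 26, 27, 28, 29; added edges (26,0,has); (26,23,has); (26,25,has); (27,16,has); (27,23,has); (27,24,has); (28,18,has); (28,24,has); (28,25,has); (29,23,has); (29,24,has); (29,25,has); result: nodes: 0:pt, 1:pt, 4:pt, 5:pt, 7:pt, 11:pt, 12:pt, 13:F, 16:pt, 17:pt, 18:pt, 20:F, 21:F, 22:F, 23:pt, 24:pt, 25:pt, 26:F, 27:F, 28:F, 29:F edges: (13,1,has); (13,5,has); (13,7,has); (13,11,hask); (20,1,has); (20,16,has); (20,17,has); (21,7,has); (21,17,has); (21,18,has); (22,16,has); (22,17,has); (22,18,has); (26,0,has); (26,23,has); (26,25,has); (27,16,has); (27,23,has); (27,24,has); (28,18,has); (28,24,has); (28,25,has); (29,23,has); (29,24,has); (29,25,has)
final:
nodes: 0:pt, 1:pt, 4:pt, 5:pt, 7:pt, 11:pt, 12:pt, 13:F, 16:pt, 17:pt, 18:pt, 20:F, 21:F, 22:F, 23:pt, 24:pt, 25:pt, 26:F, 27:F, 28:F, 29:F
edges: (13,1,has); (13,5,has); (13,7,has); (13,11,hask); (20,1,has); (20,16,has); (20,17,has); (21,7,has); (21,17,has); (21,18,has); (22,16,has); (22,17,has); (22,18,has); (26,0,has); (26,23,has); (26,25,has); (27,16,has); (27,23,has); (27,24,has); (28,18,has); (28,24,has); (28,25,has); (29,23,has); (29,24,has); (29,25,has)


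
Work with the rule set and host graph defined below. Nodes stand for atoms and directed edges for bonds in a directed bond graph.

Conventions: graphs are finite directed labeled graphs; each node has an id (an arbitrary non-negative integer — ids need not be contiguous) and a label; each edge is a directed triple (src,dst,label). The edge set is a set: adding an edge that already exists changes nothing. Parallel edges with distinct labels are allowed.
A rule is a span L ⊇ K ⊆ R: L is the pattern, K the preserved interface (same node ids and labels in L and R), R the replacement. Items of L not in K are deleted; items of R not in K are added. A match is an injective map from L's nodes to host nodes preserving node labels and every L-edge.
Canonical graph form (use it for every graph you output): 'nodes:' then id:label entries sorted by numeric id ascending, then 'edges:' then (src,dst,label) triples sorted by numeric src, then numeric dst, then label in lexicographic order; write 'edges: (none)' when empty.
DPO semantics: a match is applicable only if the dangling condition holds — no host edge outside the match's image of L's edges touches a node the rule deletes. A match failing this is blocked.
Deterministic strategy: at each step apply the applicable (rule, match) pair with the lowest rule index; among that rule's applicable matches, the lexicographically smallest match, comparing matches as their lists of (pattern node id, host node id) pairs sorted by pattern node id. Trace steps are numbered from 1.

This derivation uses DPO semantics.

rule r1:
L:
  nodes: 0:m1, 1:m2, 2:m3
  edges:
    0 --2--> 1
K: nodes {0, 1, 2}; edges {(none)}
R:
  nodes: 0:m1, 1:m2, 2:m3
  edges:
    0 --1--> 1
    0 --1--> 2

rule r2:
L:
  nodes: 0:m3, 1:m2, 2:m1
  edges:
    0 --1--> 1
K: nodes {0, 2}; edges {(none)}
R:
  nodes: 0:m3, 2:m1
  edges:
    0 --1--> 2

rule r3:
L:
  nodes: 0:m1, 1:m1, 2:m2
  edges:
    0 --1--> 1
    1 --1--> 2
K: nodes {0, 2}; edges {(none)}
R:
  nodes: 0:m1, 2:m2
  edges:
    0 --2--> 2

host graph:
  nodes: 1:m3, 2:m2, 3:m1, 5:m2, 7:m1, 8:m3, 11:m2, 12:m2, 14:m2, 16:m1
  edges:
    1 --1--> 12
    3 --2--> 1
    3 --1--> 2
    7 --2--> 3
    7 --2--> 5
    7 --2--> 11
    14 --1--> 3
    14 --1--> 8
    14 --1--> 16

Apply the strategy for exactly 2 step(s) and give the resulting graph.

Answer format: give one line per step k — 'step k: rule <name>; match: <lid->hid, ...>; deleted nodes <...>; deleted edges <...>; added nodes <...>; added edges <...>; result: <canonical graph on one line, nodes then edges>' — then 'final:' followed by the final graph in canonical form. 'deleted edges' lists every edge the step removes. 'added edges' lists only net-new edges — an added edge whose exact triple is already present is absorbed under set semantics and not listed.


step 1: rule r1; match: 0->7, 1->5, 2->1; deleted nodes (none); deleted edges (7,5,2); added nodes (none); added edges (7,1,1); (7,5,1); result: nodes: 1:m3, 2:m2, 3:m1, 5:m2, 7:m1, 8:m3, 11:m2, 12:m2, 14:m2, 16:m1 edges: (1,12,1); (3,1,2); (3,2,1); (7,1,1); (7,3,2); (7,5,1); (7,11,2); (14,3,1); (14,8,1); (14,16,1)
step 2: rule r1; match: 0->7, 1->11, 2->1; deleted nodes (none); deleted edges (7,11,2); added nodes (none); added edges (7,11,1); result: nodes: 1:m3, 2:m2, 3:m1, 5:m2, 7:m1, 8:m3, 11:m2, 12:m2, 14:m2, 16:m1 edges: (1,12,1); (3,1,2); (3,2,1); (7,1,1); (7,3,2); (7,5,1); (7,11,1); (14,3,1); (14,8,1); (14,16,1)
final:
nodes: 1:m3, 2:m2, 3:m1, 5:m2, 7:m1, 8:m3, 11:m2, 12:m2, 14:m2, 16:m1
edges: (1,12,1); (3,1,2); (3,2,1); (7,1,1); (7,3,2); (7,5,1); (7,11,1); (14,3,1); (14,8,1); (14,16,1)
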